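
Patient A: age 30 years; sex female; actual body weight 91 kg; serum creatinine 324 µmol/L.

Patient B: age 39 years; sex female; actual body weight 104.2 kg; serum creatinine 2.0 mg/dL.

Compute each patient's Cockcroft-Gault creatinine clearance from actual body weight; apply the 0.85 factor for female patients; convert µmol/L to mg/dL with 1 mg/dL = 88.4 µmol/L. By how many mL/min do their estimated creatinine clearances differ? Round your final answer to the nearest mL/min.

Patient A: SCr = 324 / 88.4 = 3.665 mg/dL
Patient A: CrCl = (140 − 30) × 91 / (72 × 3.665) × 0.85 = 10010.0 / 263.88 × 0.85 ≈ 32.2 mL/min
Patient B: CrCl = (140 − 39) × 104.2 / (72 × 2) × 0.85 = 10524.2 / 144.00 × 0.85 ≈ 62.1 mL/min
|32.2 − 62.1| = 29.9 mL/min

30 mL/min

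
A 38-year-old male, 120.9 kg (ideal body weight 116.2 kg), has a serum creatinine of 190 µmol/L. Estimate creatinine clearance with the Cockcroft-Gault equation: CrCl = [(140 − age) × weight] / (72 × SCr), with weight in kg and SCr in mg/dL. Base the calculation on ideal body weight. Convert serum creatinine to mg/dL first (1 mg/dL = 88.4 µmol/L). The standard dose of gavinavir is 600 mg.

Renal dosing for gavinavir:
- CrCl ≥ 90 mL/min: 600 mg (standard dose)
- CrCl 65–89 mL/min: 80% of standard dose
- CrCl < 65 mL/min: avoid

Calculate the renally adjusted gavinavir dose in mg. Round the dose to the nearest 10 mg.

SCr = 190 / 88.4 = 2.149 mg/dL
CrCl = (140 − 38) × 116.2 / (72 × 2.149) = 11852.4 / 154.73 ≈ 76.6 mL/min
CrCl ≈ 77 mL/min → bracket 65–89 mL/min.
80% of 600 mg = 480 mg

480 mg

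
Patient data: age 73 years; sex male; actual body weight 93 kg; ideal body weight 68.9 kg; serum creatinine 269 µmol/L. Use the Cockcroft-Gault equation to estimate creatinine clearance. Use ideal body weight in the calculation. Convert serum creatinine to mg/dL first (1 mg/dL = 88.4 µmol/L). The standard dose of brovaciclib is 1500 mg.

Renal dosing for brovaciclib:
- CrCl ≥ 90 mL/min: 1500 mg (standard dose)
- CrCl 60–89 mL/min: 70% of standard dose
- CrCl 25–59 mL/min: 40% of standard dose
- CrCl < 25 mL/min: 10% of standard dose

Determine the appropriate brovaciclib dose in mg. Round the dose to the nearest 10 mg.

SCr = 269 / 88.4 = 3.043 mg/dL
CrCl = (140 − 73) × 68.9 / (72 × 3.043) = 4616.3 / 219.10 ≈ 21.1 mL/min
CrCl ≈ 21 mL/min → bracket < 25 mL/min.
10% of 1500 mg = 150 mg

150 mg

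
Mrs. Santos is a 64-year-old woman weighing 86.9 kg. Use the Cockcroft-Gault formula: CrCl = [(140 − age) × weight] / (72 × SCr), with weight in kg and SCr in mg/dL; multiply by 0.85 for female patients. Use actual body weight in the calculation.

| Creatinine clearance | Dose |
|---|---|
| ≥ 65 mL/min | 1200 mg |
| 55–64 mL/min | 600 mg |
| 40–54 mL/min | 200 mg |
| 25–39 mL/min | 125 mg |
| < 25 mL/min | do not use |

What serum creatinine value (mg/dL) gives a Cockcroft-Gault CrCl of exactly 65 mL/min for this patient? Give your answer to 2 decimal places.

Standard dose requires CrCl ≥ 65 mL/min.
Set (140 − 64) × 86.9 × 0.85 / (72 × SCr) = 65
SCr = (140 − 64) × 86.9 × 0.85 / (72 × 65) = 1.200 mg/dL

1.20 mg/dL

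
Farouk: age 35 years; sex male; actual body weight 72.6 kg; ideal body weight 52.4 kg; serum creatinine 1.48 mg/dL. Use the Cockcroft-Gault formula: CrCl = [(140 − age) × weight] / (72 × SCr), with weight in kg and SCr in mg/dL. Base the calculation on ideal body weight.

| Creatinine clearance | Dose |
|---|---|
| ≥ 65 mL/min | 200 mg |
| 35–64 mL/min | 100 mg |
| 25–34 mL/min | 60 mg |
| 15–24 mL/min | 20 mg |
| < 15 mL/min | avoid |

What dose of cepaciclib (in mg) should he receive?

CrCl = (140 − 35) × 52.4 / (72 × 1.48) = 5502.0 / 106.56 ≈ 51.6 mL/min
CrCl ≈ 52 mL/min → bracket 35–64 mL/min.
Dose for this bracket: 100 mg.

100 mg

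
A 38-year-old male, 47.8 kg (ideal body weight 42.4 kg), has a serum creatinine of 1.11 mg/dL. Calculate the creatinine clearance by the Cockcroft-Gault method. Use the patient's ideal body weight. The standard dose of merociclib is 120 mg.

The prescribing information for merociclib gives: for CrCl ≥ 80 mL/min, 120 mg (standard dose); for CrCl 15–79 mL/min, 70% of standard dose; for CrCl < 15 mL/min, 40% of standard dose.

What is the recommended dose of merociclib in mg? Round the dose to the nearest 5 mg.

85 mg

CrCl = (140 − 38) × 42.4 / (72 × 1.11) = 4324.8 / 79.92 ≈ 54.1 mL/min
CrCl ≈ 54 mL/min → bracket 15–79 mL/min.
70% of 120 mg = 84 mg → 85 mg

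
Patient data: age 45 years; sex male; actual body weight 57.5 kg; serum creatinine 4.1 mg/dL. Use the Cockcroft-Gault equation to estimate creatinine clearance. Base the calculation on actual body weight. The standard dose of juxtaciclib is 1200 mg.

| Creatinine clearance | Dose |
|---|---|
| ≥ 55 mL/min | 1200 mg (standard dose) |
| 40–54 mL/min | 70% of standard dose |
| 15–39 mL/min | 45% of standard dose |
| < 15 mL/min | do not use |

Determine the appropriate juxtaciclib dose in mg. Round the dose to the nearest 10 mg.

CrCl = (140 − 45) × 57.5 / (72 × 4.1) = 5462.5 / 295.20 ≈ 18.5 mL/min
CrCl ≈ 19 mL/min → bracket 15–39 mL/min.
45% of 1200 mg = 540 mg

540 mg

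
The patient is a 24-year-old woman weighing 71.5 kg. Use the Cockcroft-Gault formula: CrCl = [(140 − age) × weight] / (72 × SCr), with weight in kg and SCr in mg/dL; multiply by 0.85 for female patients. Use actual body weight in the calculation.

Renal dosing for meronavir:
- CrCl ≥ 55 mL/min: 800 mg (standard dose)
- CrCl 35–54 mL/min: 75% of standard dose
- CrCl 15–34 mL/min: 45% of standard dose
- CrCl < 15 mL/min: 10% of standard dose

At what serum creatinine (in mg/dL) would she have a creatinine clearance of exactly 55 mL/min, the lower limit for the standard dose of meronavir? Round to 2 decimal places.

Standard dose requires CrCl ≥ 55 mL/min.
Set (140 − 24) × 71.5 × 0.85 / (72 × SCr) = 55
SCr = (140 − 24) × 71.5 × 0.85 / (72 × 55) = 1.780 mg/dL

1.78 mg/dL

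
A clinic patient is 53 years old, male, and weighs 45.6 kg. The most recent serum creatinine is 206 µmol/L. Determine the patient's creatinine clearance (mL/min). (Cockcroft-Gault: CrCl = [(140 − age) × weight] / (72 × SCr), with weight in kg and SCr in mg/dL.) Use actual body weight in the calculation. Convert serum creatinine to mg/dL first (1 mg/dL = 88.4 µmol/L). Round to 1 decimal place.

23.6 mL/min

SCr = 206 / 88.4 = 2.33 mg/dL
CrCl = (140 − 53) × 45.6 / (72 × 2.33) = 3967.2 / 167.76 ≈ 23.6 mL/min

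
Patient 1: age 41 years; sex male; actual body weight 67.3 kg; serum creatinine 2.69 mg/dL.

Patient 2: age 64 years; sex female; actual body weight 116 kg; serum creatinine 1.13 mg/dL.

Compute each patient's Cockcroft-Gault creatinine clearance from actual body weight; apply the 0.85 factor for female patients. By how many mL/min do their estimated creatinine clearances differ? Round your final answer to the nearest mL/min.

58 mL/min

Patient 1: CrCl = (140 − 41) × 67.3 / (72 × 2.69) = 6662.7 / 193.68 ≈ 34.4 mL/min
Patient 2: CrCl = (140 − 64) × 116 / (72 × 1.13) × 0.85 = 8816.0 / 81.36 × 0.85 ≈ 92.1 mL/min
|34.4 − 92.1| = 57.7 mL/min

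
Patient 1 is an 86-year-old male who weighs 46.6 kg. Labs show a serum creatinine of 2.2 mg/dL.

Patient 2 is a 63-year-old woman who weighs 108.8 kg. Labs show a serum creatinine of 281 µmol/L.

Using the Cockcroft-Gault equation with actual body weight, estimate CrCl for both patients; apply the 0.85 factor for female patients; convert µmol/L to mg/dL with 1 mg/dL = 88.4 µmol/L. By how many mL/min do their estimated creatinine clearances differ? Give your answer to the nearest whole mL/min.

15 mL/min

Patient 1: CrCl = (140 − 86) × 46.6 / (72 × 2.2) = 2516.4 / 158.40 ≈ 15.9 mL/min
Patient 2: SCr = 281 / 88.4 = 3.179 mg/dL
Patient 2: CrCl = (140 − 63) × 108.8 / (72 × 3.179) × 0.85 = 8377.6 / 228.89 × 0.85 ≈ 31.1 mL/min
|15.9 − 31.1| = 15.2 mL/min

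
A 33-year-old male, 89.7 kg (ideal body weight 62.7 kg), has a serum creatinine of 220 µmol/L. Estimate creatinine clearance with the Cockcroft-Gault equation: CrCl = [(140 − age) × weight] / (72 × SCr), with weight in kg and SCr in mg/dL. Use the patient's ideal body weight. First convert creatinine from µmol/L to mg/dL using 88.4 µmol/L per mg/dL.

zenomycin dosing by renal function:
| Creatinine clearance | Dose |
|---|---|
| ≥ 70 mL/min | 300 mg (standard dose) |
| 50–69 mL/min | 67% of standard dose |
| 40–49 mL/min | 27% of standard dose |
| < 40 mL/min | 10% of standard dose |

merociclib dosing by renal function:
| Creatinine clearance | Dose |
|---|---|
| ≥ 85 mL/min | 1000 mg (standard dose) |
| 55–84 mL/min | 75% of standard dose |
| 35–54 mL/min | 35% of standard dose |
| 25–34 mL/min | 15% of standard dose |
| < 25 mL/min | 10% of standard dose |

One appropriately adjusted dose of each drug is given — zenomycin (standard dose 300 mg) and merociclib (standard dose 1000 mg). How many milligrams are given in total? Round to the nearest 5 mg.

380 mg

SCr = 220 / 88.4 = 2.489 mg/dL
CrCl = (140 − 33) × 62.7 / (72 × 2.489) = 6708.9 / 179.21 ≈ 37.4 mL/min
CrCl ≈ 37 mL/min.
zenomycin: < 40 mL/min → 10% of 300 mg = 30 mg.
merociclib: 35–54 mL/min → 35% of 1000 mg = 350 mg.
Total = 30 + 350 = 380 mg.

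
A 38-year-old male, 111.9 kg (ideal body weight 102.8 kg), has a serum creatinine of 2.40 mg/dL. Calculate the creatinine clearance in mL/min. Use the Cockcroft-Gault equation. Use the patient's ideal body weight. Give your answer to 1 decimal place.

CrCl = (140 − 38) × 102.8 / (72 × 2.4) = 10485.6 / 172.80 ≈ 60.7 mL/min

60.7 mL/min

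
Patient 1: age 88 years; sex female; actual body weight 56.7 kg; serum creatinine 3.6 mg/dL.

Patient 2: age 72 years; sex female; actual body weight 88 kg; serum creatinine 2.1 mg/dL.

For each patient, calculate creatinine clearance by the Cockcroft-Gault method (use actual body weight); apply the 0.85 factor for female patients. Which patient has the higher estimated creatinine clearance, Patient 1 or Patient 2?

Patient 2

Patient 1: CrCl = (140 − 88) × 56.7 / (72 × 3.6) × 0.85 = 2948.4 / 259.20 × 0.85 ≈ 9.7 mL/min
Patient 2: CrCl = (140 − 72) × 88 / (72 × 2.1) × 0.85 = 5984.0 / 151.20 × 0.85 ≈ 33.6 mL/min
9.7 vs 33.6 mL/min → Patient 2 is higher.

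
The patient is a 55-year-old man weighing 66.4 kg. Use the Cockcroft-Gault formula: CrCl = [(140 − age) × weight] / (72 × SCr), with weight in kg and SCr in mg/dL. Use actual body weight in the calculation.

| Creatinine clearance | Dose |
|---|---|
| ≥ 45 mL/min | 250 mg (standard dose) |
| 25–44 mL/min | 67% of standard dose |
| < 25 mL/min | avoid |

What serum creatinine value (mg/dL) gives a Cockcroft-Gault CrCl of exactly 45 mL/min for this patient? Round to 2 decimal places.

Standard dose requires CrCl ≥ 45 mL/min.
Set (140 − 55) × 66.4 / (72 × SCr) = 45
SCr = (140 − 55) × 66.4 / (72 × 45) = 1.742 mg/dL

1.74 mg/dL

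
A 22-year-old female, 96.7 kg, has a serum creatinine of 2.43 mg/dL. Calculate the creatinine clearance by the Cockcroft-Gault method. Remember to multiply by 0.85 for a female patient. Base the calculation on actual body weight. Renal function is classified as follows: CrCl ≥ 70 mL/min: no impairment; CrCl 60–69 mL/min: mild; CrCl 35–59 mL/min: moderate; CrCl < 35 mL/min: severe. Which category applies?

moderate

CrCl = (140 − 22) × 96.7 / (72 × 2.43) × 0.85 = 11410.6 / 174.96 × 0.85 ≈ 55.4 mL/min
55 mL/min falls in the 'moderate' range.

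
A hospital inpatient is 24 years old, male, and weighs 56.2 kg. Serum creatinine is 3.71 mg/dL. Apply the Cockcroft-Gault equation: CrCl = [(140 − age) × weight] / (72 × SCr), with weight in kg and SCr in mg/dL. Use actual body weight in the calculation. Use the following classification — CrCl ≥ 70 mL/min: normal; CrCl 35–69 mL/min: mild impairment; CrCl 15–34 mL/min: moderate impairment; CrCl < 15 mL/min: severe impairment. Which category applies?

CrCl = (140 − 24) × 56.2 / (72 × 3.71) = 6519.2 / 267.12 ≈ 24.4 mL/min
24 mL/min falls in the 'moderate impairment' range.

moderate impairment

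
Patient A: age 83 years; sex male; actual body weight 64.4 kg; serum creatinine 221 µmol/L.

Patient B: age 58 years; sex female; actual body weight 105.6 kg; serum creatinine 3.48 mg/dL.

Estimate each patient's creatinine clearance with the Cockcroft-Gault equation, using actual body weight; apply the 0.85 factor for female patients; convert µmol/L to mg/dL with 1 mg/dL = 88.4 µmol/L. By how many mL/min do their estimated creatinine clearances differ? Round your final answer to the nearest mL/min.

9 mL/min

Patient A: SCr = 221 / 88.4 = 2.5 mg/dL
Patient A: CrCl = (140 − 83) × 64.4 / (72 × 2.5) = 3670.8 / 180.00 ≈ 20.4 mL/min
Patient B: CrCl = (140 − 58) × 105.6 / (72 × 3.48) × 0.85 = 8659.2 / 250.56 × 0.85 ≈ 29.4 mL/min
|20.4 − 29.4| = 9.0 mL/min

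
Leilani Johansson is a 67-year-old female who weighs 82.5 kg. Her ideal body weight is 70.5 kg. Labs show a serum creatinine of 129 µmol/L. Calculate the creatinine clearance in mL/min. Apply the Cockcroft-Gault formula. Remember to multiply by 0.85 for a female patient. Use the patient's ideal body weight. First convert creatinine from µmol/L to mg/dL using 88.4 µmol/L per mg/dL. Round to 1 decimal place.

SCr = 129 / 88.4 = 1.459 mg/dL
CrCl = (140 − 67) × 70.5 / (72 × 1.459) × 0.85 = 5146.5 / 105.05 × 0.85 ≈ 41.6 mL/min

41.6 mL/min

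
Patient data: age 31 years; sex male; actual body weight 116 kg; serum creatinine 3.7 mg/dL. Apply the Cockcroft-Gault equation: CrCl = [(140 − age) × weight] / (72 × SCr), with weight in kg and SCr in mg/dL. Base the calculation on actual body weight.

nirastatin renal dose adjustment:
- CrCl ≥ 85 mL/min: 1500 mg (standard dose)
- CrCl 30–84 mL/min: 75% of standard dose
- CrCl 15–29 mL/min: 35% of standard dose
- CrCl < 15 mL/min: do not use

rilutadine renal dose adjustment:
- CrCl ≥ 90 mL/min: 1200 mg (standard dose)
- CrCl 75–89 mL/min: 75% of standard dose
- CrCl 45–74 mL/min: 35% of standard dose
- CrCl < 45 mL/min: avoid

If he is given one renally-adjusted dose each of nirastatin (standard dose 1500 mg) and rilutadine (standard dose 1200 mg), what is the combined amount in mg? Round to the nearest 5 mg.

1545 mg

CrCl = (140 − 31) × 116 / (72 × 3.7) = 12644.0 / 266.40 ≈ 47.5 mL/min
CrCl ≈ 47 mL/min.
nirastatin: 30–84 mL/min → 75% of 1500 mg = 1125 mg.
rilutadine: 45–74 mL/min → 35% of 1200 mg = 420 mg.
Total = 1125 + 420 = 1545 mg.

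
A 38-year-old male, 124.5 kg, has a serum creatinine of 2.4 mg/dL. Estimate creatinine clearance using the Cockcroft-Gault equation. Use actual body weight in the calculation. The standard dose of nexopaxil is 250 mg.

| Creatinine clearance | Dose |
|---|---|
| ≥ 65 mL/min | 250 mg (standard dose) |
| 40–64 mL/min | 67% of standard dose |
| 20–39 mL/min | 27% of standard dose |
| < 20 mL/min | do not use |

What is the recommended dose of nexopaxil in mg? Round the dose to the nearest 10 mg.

CrCl = (140 − 38) × 124.5 / (72 × 2.4) = 12699.0 / 172.80 ≈ 73.5 mL/min
CrCl ≈ 73 mL/min → bracket ≥ 65 mL/min.
100% of 250 mg = 250 mg

250 mg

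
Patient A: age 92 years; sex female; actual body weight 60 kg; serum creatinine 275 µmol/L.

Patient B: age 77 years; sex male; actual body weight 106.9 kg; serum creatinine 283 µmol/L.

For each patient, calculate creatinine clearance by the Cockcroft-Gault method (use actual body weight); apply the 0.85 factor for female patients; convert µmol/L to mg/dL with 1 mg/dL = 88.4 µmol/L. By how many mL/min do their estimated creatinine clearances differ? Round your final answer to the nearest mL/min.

Patient A: SCr = 275 / 88.4 = 3.111 mg/dL
Patient A: CrCl = (140 − 92) × 60 / (72 × 3.111) × 0.85 = 2880.0 / 223.99 × 0.85 ≈ 10.9 mL/min
Patient B: SCr = 283 / 88.4 = 3.201 mg/dL
Patient B: CrCl = (140 − 77) × 106.9 / (72 × 3.201) = 6734.7 / 230.47 ≈ 29.2 mL/min
|10.9 − 29.2| = 18.3 mL/min

18 mL/min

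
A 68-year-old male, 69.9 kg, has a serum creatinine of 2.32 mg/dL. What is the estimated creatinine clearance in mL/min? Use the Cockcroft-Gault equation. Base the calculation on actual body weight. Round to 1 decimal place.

30.1 mL/min

CrCl = (140 − 68) × 69.9 / (72 × 2.32) = 5032.8 / 167.04 ≈ 30.1 mL/min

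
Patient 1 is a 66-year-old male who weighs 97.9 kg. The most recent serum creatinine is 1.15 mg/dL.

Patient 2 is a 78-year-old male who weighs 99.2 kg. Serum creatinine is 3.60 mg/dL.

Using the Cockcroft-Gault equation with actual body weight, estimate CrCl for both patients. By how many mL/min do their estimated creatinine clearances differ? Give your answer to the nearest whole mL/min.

Patient 1: CrCl = (140 − 66) × 97.9 / (72 × 1.15) = 7244.6 / 82.80 ≈ 87.5 mL/min
Patient 2: CrCl = (140 − 78) × 99.2 / (72 × 3.6) = 6150.4 / 259.20 ≈ 23.7 mL/min
|87.5 − 23.7| = 63.8 mL/min

64 mL/min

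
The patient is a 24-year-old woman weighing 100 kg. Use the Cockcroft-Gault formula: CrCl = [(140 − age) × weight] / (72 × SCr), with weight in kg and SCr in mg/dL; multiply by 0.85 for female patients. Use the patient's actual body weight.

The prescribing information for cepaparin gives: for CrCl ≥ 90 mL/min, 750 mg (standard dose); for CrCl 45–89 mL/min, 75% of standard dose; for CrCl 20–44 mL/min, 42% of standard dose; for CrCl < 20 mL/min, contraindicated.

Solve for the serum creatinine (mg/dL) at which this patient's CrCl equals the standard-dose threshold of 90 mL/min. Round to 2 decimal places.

1.52 mg/dL

Standard dose requires CrCl ≥ 90 mL/min.
Set (140 − 24) × 100 × 0.85 / (72 × SCr) = 90
SCr = (140 − 24) × 100 × 0.85 / (72 × 90) = 1.522 mg/dL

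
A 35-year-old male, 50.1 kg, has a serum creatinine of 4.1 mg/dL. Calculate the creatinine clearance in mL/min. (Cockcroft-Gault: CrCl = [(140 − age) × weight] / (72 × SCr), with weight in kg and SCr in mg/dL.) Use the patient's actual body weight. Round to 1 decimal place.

17.8 mL/min

CrCl = (140 − 35) × 50.1 / (72 × 4.1) = 5260.5 / 295.20 ≈ 17.8 mL/min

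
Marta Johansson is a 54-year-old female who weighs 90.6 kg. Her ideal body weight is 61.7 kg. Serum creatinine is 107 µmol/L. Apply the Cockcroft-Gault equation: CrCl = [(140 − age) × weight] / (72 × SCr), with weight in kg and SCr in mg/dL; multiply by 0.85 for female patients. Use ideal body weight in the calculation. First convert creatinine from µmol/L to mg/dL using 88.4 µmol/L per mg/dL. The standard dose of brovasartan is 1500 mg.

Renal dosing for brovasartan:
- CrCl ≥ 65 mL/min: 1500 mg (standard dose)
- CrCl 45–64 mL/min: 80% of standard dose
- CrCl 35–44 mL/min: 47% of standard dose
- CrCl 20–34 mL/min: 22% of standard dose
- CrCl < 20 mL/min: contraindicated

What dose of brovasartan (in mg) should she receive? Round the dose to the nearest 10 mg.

SCr = 107 / 88.4 = 1.21 mg/dL
CrCl = (140 − 54) × 61.7 / (72 × 1.21) × 0.85 = 5306.2 / 87.12 × 0.85 ≈ 51.8 mL/min
CrCl ≈ 52 mL/min → bracket 45–64 mL/min.
80% of 1500 mg = 1200 mg

1200 mg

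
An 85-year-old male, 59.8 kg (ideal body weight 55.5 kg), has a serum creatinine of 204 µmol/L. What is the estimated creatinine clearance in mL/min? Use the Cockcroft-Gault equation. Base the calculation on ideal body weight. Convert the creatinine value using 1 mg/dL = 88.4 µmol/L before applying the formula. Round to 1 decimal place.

18.4 mL/min

SCr = 204 / 88.4 = 2.308 mg/dL
CrCl = (140 − 85) × 55.5 / (72 × 2.308) = 3052.5 / 166.18 ≈ 18.4 mL/min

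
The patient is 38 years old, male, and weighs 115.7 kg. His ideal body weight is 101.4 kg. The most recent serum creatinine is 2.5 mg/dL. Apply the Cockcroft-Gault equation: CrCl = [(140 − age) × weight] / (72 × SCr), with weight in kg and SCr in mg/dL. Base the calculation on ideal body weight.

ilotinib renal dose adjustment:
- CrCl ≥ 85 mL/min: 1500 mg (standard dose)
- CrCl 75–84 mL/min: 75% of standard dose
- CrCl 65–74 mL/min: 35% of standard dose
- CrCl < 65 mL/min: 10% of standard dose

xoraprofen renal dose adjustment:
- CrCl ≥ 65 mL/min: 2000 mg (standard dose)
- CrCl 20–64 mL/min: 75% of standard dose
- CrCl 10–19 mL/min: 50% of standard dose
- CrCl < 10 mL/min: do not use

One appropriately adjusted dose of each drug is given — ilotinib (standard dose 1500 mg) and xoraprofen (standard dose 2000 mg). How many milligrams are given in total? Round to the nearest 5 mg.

CrCl = (140 − 38) × 101.4 / (72 × 2.5) = 10342.8 / 180.00 ≈ 57.5 mL/min
CrCl ≈ 57 mL/min.
ilotinib: < 65 mL/min → 10% of 1500 mg = 150 mg.
xoraprofen: 20–64 mL/min → 75% of 2000 mg = 1500 mg.
Total = 150 + 1500 = 1650 mg.

1650 mg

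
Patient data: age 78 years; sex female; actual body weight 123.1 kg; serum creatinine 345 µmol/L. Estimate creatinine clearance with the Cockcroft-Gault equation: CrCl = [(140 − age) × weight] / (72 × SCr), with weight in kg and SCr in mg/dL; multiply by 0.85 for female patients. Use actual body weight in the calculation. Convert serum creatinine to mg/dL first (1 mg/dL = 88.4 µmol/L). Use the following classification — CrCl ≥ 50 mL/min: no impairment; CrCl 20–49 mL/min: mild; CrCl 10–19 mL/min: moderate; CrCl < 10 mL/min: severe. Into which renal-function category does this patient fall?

SCr = 345 / 88.4 = 3.903 mg/dL
CrCl = (140 − 78) × 123.1 / (72 × 3.903) × 0.85 = 7632.2 / 281.02 × 0.85 ≈ 23.1 mL/min
23 mL/min falls in the 'mild' range.

mild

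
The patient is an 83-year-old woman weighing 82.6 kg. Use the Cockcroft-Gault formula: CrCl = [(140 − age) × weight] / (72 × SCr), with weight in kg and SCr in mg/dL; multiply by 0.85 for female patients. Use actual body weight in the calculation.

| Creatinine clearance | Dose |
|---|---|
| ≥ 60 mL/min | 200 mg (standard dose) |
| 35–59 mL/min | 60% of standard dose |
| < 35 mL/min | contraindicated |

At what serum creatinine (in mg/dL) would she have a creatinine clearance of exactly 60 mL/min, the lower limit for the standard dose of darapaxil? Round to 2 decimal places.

0.93 mg/dL

Standard dose requires CrCl ≥ 60 mL/min.
Set (140 − 83) × 82.6 × 0.85 / (72 × SCr) = 60
SCr = (140 − 83) × 82.6 × 0.85 / (72 × 60) = 0.926 mg/dL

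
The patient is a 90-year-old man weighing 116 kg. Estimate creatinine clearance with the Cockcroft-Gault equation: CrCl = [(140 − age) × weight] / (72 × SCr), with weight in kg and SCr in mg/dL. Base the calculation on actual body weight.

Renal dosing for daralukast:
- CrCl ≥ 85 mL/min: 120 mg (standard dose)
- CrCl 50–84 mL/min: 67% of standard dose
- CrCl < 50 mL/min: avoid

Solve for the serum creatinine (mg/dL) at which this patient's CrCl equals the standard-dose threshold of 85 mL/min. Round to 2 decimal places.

Standard dose requires CrCl ≥ 85 mL/min.
Set (140 − 90) × 116 / (72 × SCr) = 85
SCr = (140 − 90) × 116 / (72 × 85) = 0.948 mg/dL

0.95 mg/dL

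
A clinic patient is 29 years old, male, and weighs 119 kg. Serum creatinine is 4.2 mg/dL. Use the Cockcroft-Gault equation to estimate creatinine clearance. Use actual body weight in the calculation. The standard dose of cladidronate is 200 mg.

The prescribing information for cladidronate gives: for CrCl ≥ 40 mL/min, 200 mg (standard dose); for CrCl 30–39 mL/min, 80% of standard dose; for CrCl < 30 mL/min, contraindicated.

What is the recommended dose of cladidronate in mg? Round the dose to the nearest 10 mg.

200 mg

CrCl = (140 − 29) × 119 / (72 × 4.2) = 13209.0 / 302.40 ≈ 43.7 mL/min
CrCl ≈ 44 mL/min → bracket ≥ 40 mL/min.
100% of 200 mg = 200 mg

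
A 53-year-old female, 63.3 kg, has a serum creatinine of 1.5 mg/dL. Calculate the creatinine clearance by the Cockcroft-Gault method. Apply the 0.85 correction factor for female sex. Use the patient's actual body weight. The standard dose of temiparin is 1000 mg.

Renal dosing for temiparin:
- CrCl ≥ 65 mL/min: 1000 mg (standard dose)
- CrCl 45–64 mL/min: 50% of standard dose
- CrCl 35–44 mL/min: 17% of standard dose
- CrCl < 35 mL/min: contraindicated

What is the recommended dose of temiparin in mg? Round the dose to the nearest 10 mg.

170 mg

CrCl = (140 − 53) × 63.3 / (72 × 1.5) × 0.85 = 5507.1 / 108.00 × 0.85 ≈ 43.3 mL/min
CrCl ≈ 43 mL/min → bracket 35–44 mL/min.
17% of 1000 mg = 170 mg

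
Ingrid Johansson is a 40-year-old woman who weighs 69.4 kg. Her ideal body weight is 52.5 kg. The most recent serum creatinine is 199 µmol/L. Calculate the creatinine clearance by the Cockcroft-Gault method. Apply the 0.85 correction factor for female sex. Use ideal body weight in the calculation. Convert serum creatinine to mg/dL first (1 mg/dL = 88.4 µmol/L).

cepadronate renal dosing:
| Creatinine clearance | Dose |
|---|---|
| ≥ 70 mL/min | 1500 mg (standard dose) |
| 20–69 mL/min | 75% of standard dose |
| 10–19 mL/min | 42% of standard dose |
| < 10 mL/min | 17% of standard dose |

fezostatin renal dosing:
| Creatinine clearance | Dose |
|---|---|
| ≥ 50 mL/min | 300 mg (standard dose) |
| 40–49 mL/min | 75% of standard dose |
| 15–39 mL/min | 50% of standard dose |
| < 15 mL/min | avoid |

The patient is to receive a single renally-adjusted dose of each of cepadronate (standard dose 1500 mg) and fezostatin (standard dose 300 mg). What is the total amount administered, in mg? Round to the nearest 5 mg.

SCr = 199 / 88.4 = 2.251 mg/dL
CrCl = (140 − 40) × 52.5 / (72 × 2.251) × 0.85 = 5250.0 / 162.07 × 0.85 ≈ 27.5 mL/min
CrCl ≈ 28 mL/min.
cepadronate: 20–69 mL/min → 75% of 1500 mg = 1125 mg.
fezostatin: 15–39 mL/min → 50% of 300 mg = 150 mg.
Total = 1125 + 150 = 1275 mg.

1275 mg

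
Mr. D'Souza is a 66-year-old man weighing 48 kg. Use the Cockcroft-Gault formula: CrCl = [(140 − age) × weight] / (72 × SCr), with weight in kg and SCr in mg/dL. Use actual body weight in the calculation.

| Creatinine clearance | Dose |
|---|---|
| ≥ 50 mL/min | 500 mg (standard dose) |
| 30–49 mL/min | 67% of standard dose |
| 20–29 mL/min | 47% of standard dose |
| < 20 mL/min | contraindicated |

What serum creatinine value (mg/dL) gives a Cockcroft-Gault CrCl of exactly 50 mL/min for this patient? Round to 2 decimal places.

Standard dose requires CrCl ≥ 50 mL/min.
Set (140 − 66) × 48 / (72 × SCr) = 50
SCr = (140 − 66) × 48 / (72 × 50) = 0.987 mg/dL

0.99 mg/dL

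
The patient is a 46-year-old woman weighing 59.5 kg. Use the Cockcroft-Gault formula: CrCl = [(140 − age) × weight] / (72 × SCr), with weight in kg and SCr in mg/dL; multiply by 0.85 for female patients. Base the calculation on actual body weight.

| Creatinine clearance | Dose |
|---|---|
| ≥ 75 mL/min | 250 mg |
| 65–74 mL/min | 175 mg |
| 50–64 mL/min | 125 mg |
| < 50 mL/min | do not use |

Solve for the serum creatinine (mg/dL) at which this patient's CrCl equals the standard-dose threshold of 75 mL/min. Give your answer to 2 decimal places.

0.88 mg/dL

Standard dose requires CrCl ≥ 75 mL/min.
Set (140 − 46) × 59.5 × 0.85 / (72 × SCr) = 75
SCr = (140 − 46) × 59.5 × 0.85 / (72 × 75) = 0.880 mg/dL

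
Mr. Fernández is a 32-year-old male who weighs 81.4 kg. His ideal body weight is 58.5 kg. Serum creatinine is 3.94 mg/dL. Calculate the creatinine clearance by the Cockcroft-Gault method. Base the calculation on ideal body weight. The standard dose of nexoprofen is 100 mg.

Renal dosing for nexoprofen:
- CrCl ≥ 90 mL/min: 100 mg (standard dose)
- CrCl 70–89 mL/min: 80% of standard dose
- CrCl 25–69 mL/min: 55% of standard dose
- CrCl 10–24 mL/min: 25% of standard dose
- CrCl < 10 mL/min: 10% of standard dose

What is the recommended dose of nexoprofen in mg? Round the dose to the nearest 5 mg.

CrCl = (140 − 32) × 58.5 / (72 × 3.94) = 6318.0 / 283.68 ≈ 22.3 mL/min
CrCl ≈ 22 mL/min → bracket 10–24 mL/min.
25% of 100 mg = 25 mg

25 mg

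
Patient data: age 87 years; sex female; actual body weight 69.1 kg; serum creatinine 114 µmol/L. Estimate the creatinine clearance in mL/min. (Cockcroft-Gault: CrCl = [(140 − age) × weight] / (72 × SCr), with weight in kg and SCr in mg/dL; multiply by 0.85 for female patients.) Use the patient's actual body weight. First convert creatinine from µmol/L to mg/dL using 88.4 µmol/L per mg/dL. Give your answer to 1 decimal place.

33.5 mL/min

SCr = 114 / 88.4 = 1.29 mg/dL
CrCl = (140 − 87) × 69.1 / (72 × 1.29) × 0.85 = 3662.3 / 92.88 × 0.85 ≈ 33.5 mL/min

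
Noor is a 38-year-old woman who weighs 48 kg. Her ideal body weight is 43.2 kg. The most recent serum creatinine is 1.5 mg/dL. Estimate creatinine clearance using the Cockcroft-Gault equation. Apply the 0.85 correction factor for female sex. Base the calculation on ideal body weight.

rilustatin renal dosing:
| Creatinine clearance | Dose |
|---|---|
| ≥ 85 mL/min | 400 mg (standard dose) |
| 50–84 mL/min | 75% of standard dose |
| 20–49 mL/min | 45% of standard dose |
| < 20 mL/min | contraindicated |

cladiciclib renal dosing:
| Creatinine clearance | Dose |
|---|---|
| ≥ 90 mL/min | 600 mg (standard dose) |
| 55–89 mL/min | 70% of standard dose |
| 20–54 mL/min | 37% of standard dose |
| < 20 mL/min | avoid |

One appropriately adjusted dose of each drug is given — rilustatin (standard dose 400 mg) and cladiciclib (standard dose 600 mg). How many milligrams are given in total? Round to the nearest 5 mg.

400 mg

CrCl = (140 − 38) × 43.2 / (72 × 1.5) × 0.85 = 4406.4 / 108.00 × 0.85 ≈ 34.7 mL/min
CrCl ≈ 35 mL/min.
rilustatin: 20–49 mL/min → 45% of 400 mg = 180 mg.
cladiciclib: 20–54 mL/min → 37% of 600 mg = 222 mg.
Total = 180 + 222 = 402 mg.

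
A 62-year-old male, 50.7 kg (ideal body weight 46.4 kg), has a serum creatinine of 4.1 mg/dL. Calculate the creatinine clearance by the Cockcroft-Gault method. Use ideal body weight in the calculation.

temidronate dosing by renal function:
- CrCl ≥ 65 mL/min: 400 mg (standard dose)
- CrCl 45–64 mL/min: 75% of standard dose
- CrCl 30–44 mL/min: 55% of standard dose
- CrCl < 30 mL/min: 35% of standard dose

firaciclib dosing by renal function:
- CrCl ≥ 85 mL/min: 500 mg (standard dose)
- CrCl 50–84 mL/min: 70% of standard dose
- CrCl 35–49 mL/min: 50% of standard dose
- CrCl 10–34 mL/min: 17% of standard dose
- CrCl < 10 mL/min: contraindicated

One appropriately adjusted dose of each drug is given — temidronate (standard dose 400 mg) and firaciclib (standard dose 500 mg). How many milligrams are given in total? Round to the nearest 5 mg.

225 mg

CrCl = (140 − 62) × 46.4 / (72 × 4.1) = 3619.2 / 295.20 ≈ 12.3 mL/min
CrCl ≈ 12 mL/min.
temidronate: < 30 mL/min → 35% of 400 mg = 140 mg.
firaciclib: 10–34 mL/min → 17% of 500 mg = 85 mg.
Total = 140 + 85 = 225 mg.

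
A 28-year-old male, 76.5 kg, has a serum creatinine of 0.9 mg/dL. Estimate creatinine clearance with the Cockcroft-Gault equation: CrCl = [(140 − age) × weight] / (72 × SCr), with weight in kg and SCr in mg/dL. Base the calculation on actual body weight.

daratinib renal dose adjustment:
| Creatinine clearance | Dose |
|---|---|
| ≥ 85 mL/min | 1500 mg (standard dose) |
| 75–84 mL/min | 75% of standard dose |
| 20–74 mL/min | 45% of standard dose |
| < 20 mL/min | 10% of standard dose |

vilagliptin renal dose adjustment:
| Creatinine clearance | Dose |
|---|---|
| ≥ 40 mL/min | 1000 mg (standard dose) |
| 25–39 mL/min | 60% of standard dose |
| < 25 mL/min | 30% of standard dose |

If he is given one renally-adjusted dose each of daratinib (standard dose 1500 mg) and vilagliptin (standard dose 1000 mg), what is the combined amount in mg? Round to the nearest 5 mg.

CrCl = (140 − 28) × 76.5 / (72 × 0.9) = 8568.0 / 64.80 ≈ 132.2 mL/min
CrCl ≈ 132 mL/min.
daratinib: ≥ 85 mL/min → 100% of 1500 mg = 1500 mg.
vilagliptin: ≥ 40 mL/min → 100% of 1000 mg = 1000 mg.
Total = 1500 + 1000 = 2500 mg.

2500 mg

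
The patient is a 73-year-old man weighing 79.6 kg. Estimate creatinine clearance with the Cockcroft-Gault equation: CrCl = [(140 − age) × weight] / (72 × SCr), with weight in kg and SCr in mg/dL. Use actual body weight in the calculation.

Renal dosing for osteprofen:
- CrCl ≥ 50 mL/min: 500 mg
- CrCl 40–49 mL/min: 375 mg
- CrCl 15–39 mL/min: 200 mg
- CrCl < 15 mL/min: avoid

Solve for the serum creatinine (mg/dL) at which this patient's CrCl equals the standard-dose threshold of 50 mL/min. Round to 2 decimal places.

Standard dose requires CrCl ≥ 50 mL/min.
Set (140 − 73) × 79.6 / (72 × SCr) = 50
SCr = (140 − 73) × 79.6 / (72 × 50) = 1.481 mg/dL

1.48 mg/dL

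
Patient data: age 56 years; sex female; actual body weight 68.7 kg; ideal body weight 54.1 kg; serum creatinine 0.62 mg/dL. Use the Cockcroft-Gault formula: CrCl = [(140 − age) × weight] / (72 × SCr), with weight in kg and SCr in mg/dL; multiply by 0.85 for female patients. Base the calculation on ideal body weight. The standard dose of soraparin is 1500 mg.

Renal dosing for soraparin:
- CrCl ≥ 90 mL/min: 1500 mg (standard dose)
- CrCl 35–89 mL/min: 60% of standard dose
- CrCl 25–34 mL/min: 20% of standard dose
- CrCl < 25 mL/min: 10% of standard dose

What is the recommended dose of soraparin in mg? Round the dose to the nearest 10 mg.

CrCl = (140 − 56) × 54.1 / (72 × 0.62) × 0.85 = 4544.4 / 44.64 × 0.85 ≈ 86.5 mL/min
CrCl ≈ 87 mL/min → bracket 35–89 mL/min.
60% of 1500 mg = 900 mg

900 mg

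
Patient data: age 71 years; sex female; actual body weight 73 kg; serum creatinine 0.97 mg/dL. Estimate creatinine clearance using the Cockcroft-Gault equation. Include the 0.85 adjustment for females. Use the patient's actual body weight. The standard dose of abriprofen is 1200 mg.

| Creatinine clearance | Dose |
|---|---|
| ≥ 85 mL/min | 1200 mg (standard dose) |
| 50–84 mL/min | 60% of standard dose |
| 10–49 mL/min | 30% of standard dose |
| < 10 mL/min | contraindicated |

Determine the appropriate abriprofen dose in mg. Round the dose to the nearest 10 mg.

CrCl = (140 − 71) × 73 / (72 × 0.97) × 0.85 = 5037.0 / 69.84 × 0.85 ≈ 61.3 mL/min
CrCl ≈ 61 mL/min → bracket 50–84 mL/min.
60% of 1200 mg = 720 mg

720 mg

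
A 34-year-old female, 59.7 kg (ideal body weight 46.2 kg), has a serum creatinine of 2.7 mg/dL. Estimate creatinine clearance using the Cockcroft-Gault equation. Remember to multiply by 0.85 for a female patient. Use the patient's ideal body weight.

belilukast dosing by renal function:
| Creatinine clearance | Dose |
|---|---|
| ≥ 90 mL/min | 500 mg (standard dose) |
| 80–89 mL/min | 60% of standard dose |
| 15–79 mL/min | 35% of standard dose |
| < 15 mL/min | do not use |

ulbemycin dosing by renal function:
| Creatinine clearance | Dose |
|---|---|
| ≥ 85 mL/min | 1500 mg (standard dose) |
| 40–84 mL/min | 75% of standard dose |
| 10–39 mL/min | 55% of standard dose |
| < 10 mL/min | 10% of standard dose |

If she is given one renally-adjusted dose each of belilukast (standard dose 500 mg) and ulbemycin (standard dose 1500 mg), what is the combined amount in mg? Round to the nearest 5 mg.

CrCl = (140 − 34) × 46.2 / (72 × 2.7) × 0.85 = 4897.2 / 194.40 × 0.85 ≈ 21.4 mL/min
CrCl ≈ 21 mL/min.
belilukast: 15–79 mL/min → 35% of 500 mg = 175 mg.
ulbemycin: 10–39 mL/min → 55% of 1500 mg = 825 mg.
Total = 175 + 825 = 1000 mg.

1000 mg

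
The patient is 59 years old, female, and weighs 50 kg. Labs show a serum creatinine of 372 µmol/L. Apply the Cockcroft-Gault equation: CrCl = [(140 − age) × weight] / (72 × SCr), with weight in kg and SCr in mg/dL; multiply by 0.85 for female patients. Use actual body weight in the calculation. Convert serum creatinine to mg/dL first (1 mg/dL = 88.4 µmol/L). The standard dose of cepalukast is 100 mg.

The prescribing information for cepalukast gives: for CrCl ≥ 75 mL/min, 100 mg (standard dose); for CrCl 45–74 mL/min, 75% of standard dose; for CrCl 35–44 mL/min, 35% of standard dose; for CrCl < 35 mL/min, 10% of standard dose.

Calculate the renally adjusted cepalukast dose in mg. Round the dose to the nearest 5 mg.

SCr = 372 / 88.4 = 4.208 mg/dL
CrCl = (140 − 59) × 50 / (72 × 4.208) × 0.85 = 4050.0 / 302.98 × 0.85 ≈ 11.4 mL/min
CrCl ≈ 11 mL/min → bracket < 35 mL/min.
10% of 100 mg = 10 mg

10 mg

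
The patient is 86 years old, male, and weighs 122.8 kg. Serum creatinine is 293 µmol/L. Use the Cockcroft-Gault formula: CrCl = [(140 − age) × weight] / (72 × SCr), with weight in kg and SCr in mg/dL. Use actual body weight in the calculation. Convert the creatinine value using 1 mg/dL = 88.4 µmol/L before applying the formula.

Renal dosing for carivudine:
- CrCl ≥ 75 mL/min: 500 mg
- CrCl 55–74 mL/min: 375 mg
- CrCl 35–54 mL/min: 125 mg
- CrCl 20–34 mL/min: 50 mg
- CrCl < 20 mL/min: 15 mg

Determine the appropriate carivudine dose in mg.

SCr = 293 / 88.4 = 3.314 mg/dL
CrCl = (140 − 86) × 122.8 / (72 × 3.314) = 6631.2 / 238.61 ≈ 27.8 mL/min
CrCl ≈ 28 mL/min → bracket 20–34 mL/min.
Dose for this bracket: 50 mg.

50 mg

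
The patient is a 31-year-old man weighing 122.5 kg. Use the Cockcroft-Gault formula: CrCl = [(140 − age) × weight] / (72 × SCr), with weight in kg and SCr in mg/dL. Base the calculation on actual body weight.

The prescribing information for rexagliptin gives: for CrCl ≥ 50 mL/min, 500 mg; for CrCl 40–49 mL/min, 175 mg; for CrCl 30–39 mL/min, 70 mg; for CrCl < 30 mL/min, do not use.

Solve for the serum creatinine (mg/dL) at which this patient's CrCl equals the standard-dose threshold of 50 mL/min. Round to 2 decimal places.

Standard dose requires CrCl ≥ 50 mL/min.
Set (140 − 31) × 122.5 / (72 × SCr) = 50
SCr = (140 − 31) × 122.5 / (72 × 50) = 3.709 mg/dL

3.71 mg/dL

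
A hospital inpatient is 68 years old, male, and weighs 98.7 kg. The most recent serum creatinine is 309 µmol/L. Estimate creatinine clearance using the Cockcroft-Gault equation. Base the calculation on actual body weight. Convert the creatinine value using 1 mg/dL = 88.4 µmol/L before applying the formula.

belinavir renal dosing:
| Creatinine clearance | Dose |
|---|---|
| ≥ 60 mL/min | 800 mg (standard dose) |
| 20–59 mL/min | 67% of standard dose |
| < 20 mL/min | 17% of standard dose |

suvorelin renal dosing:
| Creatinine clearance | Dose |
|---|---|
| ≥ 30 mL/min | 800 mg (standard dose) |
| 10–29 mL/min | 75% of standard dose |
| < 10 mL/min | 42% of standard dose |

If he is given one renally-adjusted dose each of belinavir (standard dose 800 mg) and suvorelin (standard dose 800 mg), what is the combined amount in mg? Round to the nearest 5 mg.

SCr = 309 / 88.4 = 3.495 mg/dL
CrCl = (140 − 68) × 98.7 / (72 × 3.495) = 7106.4 / 251.64 ≈ 28.2 mL/min
CrCl ≈ 28 mL/min.
belinavir: 20–59 mL/min → 67% of 800 mg = 536 mg.
suvorelin: 10–29 mL/min → 75% of 800 mg = 600 mg.
Total = 536 + 600 = 1136 mg.

1135 mg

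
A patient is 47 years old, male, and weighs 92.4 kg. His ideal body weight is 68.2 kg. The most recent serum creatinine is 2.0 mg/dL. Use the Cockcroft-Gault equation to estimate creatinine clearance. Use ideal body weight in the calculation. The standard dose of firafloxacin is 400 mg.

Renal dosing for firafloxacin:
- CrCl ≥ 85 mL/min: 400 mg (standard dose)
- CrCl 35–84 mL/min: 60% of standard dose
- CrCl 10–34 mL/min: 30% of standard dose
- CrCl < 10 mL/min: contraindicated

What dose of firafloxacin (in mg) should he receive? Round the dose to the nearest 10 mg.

240 mg

CrCl = (140 − 47) × 68.2 / (72 × 2) = 6342.6 / 144.00 ≈ 44.0 mL/min
CrCl ≈ 44 mL/min → bracket 35–84 mL/min.
60% of 400 mg = 240 mg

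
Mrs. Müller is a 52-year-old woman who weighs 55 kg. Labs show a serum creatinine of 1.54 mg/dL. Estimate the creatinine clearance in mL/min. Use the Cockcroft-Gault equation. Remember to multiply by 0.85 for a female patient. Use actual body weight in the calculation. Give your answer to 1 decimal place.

37.1 mL/min

CrCl = (140 − 52) × 55 / (72 × 1.54) × 0.85 = 4840.0 / 110.88 × 0.85 ≈ 37.1 mL/min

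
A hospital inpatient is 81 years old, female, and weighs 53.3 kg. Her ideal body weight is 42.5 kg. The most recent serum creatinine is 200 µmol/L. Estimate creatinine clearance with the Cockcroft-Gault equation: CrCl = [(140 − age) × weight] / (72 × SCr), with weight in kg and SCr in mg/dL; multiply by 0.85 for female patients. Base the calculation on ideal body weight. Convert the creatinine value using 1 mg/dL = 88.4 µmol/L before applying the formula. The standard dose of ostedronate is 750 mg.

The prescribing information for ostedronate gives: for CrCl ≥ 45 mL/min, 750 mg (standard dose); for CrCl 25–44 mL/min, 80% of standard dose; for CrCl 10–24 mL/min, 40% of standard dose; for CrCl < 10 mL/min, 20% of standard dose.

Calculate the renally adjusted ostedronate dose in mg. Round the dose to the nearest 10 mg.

300 mg

SCr = 200 / 88.4 = 2.262 mg/dL
CrCl = (140 − 81) × 42.5 / (72 × 2.262) × 0.85 = 2507.5 / 162.86 × 0.85 ≈ 13.1 mL/min
CrCl ≈ 13 mL/min → bracket 10–24 mL/min.
40% of 750 mg = 300 mg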